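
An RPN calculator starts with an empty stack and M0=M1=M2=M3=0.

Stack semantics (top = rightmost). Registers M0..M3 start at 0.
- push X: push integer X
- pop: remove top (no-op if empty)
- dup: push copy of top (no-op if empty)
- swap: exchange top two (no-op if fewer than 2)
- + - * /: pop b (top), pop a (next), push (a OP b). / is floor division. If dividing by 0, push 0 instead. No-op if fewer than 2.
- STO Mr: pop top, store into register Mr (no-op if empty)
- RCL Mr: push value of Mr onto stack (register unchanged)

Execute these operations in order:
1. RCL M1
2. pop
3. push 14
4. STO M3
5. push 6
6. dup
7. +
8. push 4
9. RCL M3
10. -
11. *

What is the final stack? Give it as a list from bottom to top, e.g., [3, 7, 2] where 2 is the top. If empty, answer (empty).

Answer: [-120]

Derivation:
After op 1 (RCL M1): stack=[0] mem=[0,0,0,0]
After op 2 (pop): stack=[empty] mem=[0,0,0,0]
After op 3 (push 14): stack=[14] mem=[0,0,0,0]
After op 4 (STO M3): stack=[empty] mem=[0,0,0,14]
After op 5 (push 6): stack=[6] mem=[0,0,0,14]
After op 6 (dup): stack=[6,6] mem=[0,0,0,14]
After op 7 (+): stack=[12] mem=[0,0,0,14]
After op 8 (push 4): stack=[12,4] mem=[0,0,0,14]
After op 9 (RCL M3): stack=[12,4,14] mem=[0,0,0,14]
After op 10 (-): stack=[12,-10] mem=[0,0,0,14]
After op 11 (*): stack=[-120] mem=[0,0,0,14]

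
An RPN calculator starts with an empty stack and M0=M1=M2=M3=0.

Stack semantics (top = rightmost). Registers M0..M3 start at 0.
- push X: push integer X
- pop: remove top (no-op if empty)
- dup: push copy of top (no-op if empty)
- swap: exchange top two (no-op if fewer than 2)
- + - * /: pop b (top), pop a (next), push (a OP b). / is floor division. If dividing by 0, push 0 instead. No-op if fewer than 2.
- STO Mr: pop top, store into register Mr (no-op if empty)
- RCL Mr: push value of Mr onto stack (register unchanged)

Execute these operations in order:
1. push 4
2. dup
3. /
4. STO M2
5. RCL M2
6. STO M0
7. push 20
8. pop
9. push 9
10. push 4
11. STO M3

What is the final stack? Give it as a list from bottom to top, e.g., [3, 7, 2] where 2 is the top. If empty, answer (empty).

After op 1 (push 4): stack=[4] mem=[0,0,0,0]
After op 2 (dup): stack=[4,4] mem=[0,0,0,0]
After op 3 (/): stack=[1] mem=[0,0,0,0]
After op 4 (STO M2): stack=[empty] mem=[0,0,1,0]
After op 5 (RCL M2): stack=[1] mem=[0,0,1,0]
After op 6 (STO M0): stack=[empty] mem=[1,0,1,0]
After op 7 (push 20): stack=[20] mem=[1,0,1,0]
After op 8 (pop): stack=[empty] mem=[1,0,1,0]
After op 9 (push 9): stack=[9] mem=[1,0,1,0]
After op 10 (push 4): stack=[9,4] mem=[1,0,1,0]
After op 11 (STO M3): stack=[9] mem=[1,0,1,4]

Answer: [9]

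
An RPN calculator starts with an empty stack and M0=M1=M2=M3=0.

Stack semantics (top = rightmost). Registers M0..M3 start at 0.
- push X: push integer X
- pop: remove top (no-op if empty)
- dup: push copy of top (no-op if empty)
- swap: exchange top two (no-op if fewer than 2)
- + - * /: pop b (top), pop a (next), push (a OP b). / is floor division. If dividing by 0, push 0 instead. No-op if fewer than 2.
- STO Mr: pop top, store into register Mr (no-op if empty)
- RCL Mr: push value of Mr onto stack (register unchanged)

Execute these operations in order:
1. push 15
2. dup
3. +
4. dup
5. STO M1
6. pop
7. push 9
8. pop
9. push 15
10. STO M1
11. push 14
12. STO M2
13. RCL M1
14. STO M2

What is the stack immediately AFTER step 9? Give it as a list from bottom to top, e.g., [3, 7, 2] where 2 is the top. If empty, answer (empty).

After op 1 (push 15): stack=[15] mem=[0,0,0,0]
After op 2 (dup): stack=[15,15] mem=[0,0,0,0]
After op 3 (+): stack=[30] mem=[0,0,0,0]
After op 4 (dup): stack=[30,30] mem=[0,0,0,0]
After op 5 (STO M1): stack=[30] mem=[0,30,0,0]
After op 6 (pop): stack=[empty] mem=[0,30,0,0]
After op 7 (push 9): stack=[9] mem=[0,30,0,0]
After op 8 (pop): stack=[empty] mem=[0,30,0,0]
After op 9 (push 15): stack=[15] mem=[0,30,0,0]

[15]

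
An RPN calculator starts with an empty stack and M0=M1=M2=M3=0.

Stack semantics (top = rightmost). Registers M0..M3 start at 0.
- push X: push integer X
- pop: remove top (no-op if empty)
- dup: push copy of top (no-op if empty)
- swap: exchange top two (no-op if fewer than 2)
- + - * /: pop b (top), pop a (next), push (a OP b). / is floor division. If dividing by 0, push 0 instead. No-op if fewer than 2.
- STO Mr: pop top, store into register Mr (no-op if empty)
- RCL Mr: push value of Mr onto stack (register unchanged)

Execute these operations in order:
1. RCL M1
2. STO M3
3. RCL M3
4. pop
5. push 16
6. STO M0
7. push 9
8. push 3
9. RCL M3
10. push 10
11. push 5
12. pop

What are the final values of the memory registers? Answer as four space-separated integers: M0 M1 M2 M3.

Answer: 16 0 0 0

Derivation:
After op 1 (RCL M1): stack=[0] mem=[0,0,0,0]
After op 2 (STO M3): stack=[empty] mem=[0,0,0,0]
After op 3 (RCL M3): stack=[0] mem=[0,0,0,0]
After op 4 (pop): stack=[empty] mem=[0,0,0,0]
After op 5 (push 16): stack=[16] mem=[0,0,0,0]
After op 6 (STO M0): stack=[empty] mem=[16,0,0,0]
After op 7 (push 9): stack=[9] mem=[16,0,0,0]
After op 8 (push 3): stack=[9,3] mem=[16,0,0,0]
After op 9 (RCL M3): stack=[9,3,0] mem=[16,0,0,0]
After op 10 (push 10): stack=[9,3,0,10] mem=[16,0,0,0]
After op 11 (push 5): stack=[9,3,0,10,5] mem=[16,0,0,0]
After op 12 (pop): stack=[9,3,0,10] mem=[16,0,0,0]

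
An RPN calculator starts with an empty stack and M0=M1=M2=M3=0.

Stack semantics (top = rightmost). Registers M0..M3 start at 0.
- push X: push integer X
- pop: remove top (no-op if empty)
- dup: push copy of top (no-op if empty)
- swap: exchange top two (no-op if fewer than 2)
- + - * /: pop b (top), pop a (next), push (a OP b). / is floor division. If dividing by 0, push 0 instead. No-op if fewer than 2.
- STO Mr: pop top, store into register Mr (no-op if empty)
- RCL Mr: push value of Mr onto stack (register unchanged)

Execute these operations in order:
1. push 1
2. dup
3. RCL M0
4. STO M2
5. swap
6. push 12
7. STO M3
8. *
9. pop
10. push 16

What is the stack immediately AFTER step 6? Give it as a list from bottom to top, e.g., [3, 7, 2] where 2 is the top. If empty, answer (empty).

After op 1 (push 1): stack=[1] mem=[0,0,0,0]
After op 2 (dup): stack=[1,1] mem=[0,0,0,0]
After op 3 (RCL M0): stack=[1,1,0] mem=[0,0,0,0]
After op 4 (STO M2): stack=[1,1] mem=[0,0,0,0]
After op 5 (swap): stack=[1,1] mem=[0,0,0,0]
After op 6 (push 12): stack=[1,1,12] mem=[0,0,0,0]

[1, 1, 12]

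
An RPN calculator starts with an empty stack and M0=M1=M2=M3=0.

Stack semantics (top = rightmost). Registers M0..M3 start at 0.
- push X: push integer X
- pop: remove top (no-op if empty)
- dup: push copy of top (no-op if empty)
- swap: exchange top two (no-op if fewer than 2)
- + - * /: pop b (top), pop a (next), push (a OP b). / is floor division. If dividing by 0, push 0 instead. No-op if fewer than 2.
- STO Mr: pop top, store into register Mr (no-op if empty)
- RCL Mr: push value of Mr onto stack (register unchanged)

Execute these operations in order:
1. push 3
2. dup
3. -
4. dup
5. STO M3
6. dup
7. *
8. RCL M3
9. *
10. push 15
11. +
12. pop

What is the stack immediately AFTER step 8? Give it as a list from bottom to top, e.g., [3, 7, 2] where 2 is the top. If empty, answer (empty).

After op 1 (push 3): stack=[3] mem=[0,0,0,0]
After op 2 (dup): stack=[3,3] mem=[0,0,0,0]
After op 3 (-): stack=[0] mem=[0,0,0,0]
After op 4 (dup): stack=[0,0] mem=[0,0,0,0]
After op 5 (STO M3): stack=[0] mem=[0,0,0,0]
After op 6 (dup): stack=[0,0] mem=[0,0,0,0]
After op 7 (*): stack=[0] mem=[0,0,0,0]
After op 8 (RCL M3): stack=[0,0] mem=[0,0,0,0]

[0, 0]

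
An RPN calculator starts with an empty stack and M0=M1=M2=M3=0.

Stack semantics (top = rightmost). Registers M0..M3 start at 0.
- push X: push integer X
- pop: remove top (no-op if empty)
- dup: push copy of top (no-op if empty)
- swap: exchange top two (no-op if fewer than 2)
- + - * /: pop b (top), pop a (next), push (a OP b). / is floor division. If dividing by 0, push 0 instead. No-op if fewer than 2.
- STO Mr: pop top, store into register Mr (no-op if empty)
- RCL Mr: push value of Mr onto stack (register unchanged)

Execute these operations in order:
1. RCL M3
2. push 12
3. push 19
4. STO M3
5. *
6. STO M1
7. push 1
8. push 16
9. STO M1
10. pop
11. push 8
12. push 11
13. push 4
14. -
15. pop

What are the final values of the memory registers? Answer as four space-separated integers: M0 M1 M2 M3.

Answer: 0 16 0 19

Derivation:
After op 1 (RCL M3): stack=[0] mem=[0,0,0,0]
After op 2 (push 12): stack=[0,12] mem=[0,0,0,0]
After op 3 (push 19): stack=[0,12,19] mem=[0,0,0,0]
After op 4 (STO M3): stack=[0,12] mem=[0,0,0,19]
After op 5 (*): stack=[0] mem=[0,0,0,19]
After op 6 (STO M1): stack=[empty] mem=[0,0,0,19]
After op 7 (push 1): stack=[1] mem=[0,0,0,19]
After op 8 (push 16): stack=[1,16] mem=[0,0,0,19]
After op 9 (STO M1): stack=[1] mem=[0,16,0,19]
After op 10 (pop): stack=[empty] mem=[0,16,0,19]
After op 11 (push 8): stack=[8] mem=[0,16,0,19]
After op 12 (push 11): stack=[8,11] mem=[0,16,0,19]
After op 13 (push 4): stack=[8,11,4] mem=[0,16,0,19]
After op 14 (-): stack=[8,7] mem=[0,16,0,19]
After op 15 (pop): stack=[8] mem=[0,16,0,19]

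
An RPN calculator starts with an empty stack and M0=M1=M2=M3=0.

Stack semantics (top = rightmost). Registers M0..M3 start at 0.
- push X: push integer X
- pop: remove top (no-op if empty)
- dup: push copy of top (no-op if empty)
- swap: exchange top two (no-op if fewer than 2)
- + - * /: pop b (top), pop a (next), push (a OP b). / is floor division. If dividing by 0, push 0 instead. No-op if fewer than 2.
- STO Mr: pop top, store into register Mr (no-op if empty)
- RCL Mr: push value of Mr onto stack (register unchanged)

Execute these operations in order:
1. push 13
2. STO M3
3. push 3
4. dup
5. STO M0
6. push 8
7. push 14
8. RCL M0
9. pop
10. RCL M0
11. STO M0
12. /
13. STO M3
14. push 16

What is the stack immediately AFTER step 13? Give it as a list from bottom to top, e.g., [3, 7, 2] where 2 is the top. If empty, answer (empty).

After op 1 (push 13): stack=[13] mem=[0,0,0,0]
After op 2 (STO M3): stack=[empty] mem=[0,0,0,13]
After op 3 (push 3): stack=[3] mem=[0,0,0,13]
After op 4 (dup): stack=[3,3] mem=[0,0,0,13]
After op 5 (STO M0): stack=[3] mem=[3,0,0,13]
After op 6 (push 8): stack=[3,8] mem=[3,0,0,13]
After op 7 (push 14): stack=[3,8,14] mem=[3,0,0,13]
After op 8 (RCL M0): stack=[3,8,14,3] mem=[3,0,0,13]
After op 9 (pop): stack=[3,8,14] mem=[3,0,0,13]
After op 10 (RCL M0): stack=[3,8,14,3] mem=[3,0,0,13]
After op 11 (STO M0): stack=[3,8,14] mem=[3,0,0,13]
After op 12 (/): stack=[3,0] mem=[3,0,0,13]
After op 13 (STO M3): stack=[3] mem=[3,0,0,0]

[3]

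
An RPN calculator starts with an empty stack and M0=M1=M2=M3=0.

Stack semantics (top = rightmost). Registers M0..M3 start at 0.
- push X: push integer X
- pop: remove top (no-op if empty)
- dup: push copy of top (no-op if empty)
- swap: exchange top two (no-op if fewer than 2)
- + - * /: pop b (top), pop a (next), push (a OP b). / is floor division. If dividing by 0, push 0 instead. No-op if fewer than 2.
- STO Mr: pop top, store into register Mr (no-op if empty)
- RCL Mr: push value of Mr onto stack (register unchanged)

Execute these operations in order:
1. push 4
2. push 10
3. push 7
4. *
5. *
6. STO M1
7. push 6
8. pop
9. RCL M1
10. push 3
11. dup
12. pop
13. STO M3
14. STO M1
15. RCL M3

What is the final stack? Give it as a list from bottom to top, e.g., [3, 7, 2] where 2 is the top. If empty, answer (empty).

After op 1 (push 4): stack=[4] mem=[0,0,0,0]
After op 2 (push 10): stack=[4,10] mem=[0,0,0,0]
After op 3 (push 7): stack=[4,10,7] mem=[0,0,0,0]
After op 4 (*): stack=[4,70] mem=[0,0,0,0]
After op 5 (*): stack=[280] mem=[0,0,0,0]
After op 6 (STO M1): stack=[empty] mem=[0,280,0,0]
After op 7 (push 6): stack=[6] mem=[0,280,0,0]
After op 8 (pop): stack=[empty] mem=[0,280,0,0]
After op 9 (RCL M1): stack=[280] mem=[0,280,0,0]
After op 10 (push 3): stack=[280,3] mem=[0,280,0,0]
After op 11 (dup): stack=[280,3,3] mem=[0,280,0,0]
After op 12 (pop): stack=[280,3] mem=[0,280,0,0]
After op 13 (STO M3): stack=[280] mem=[0,280,0,3]
After op 14 (STO M1): stack=[empty] mem=[0,280,0,3]
After op 15 (RCL M3): stack=[3] mem=[0,280,0,3]

Answer: [3]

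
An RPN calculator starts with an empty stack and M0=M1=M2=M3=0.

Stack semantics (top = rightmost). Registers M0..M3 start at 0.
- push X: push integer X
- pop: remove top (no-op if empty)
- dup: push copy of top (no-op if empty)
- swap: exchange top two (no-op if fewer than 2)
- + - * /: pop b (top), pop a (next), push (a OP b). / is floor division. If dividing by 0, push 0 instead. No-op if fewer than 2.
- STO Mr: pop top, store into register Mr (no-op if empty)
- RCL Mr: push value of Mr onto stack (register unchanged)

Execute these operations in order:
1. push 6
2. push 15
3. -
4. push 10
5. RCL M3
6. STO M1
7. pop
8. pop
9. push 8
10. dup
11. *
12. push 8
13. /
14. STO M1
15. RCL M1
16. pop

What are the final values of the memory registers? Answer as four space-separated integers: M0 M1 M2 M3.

Answer: 0 8 0 0

Derivation:
After op 1 (push 6): stack=[6] mem=[0,0,0,0]
After op 2 (push 15): stack=[6,15] mem=[0,0,0,0]
After op 3 (-): stack=[-9] mem=[0,0,0,0]
After op 4 (push 10): stack=[-9,10] mem=[0,0,0,0]
After op 5 (RCL M3): stack=[-9,10,0] mem=[0,0,0,0]
After op 6 (STO M1): stack=[-9,10] mem=[0,0,0,0]
After op 7 (pop): stack=[-9] mem=[0,0,0,0]
After op 8 (pop): stack=[empty] mem=[0,0,0,0]
After op 9 (push 8): stack=[8] mem=[0,0,0,0]
After op 10 (dup): stack=[8,8] mem=[0,0,0,0]
After op 11 (*): stack=[64] mem=[0,0,0,0]
After op 12 (push 8): stack=[64,8] mem=[0,0,0,0]
After op 13 (/): stack=[8] mem=[0,0,0,0]
After op 14 (STO M1): stack=[empty] mem=[0,8,0,0]
After op 15 (RCL M1): stack=[8] mem=[0,8,0,0]
After op 16 (pop): stack=[empty] mem=[0,8,0,0]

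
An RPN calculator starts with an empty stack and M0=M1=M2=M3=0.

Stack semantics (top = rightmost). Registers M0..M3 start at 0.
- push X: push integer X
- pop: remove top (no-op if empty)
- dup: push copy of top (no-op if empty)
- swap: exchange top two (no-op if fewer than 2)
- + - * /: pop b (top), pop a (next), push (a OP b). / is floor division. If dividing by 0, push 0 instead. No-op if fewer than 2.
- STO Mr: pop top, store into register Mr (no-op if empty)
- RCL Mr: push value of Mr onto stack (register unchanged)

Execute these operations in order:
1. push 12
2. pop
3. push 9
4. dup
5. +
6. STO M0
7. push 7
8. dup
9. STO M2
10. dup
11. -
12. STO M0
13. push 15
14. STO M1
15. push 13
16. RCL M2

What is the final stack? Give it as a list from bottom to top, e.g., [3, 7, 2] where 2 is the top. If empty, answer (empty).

Answer: [13, 7]

Derivation:
After op 1 (push 12): stack=[12] mem=[0,0,0,0]
After op 2 (pop): stack=[empty] mem=[0,0,0,0]
After op 3 (push 9): stack=[9] mem=[0,0,0,0]
After op 4 (dup): stack=[9,9] mem=[0,0,0,0]
After op 5 (+): stack=[18] mem=[0,0,0,0]
After op 6 (STO M0): stack=[empty] mem=[18,0,0,0]
After op 7 (push 7): stack=[7] mem=[18,0,0,0]
After op 8 (dup): stack=[7,7] mem=[18,0,0,0]
After op 9 (STO M2): stack=[7] mem=[18,0,7,0]
After op 10 (dup): stack=[7,7] mem=[18,0,7,0]
After op 11 (-): stack=[0] mem=[18,0,7,0]
After op 12 (STO M0): stack=[empty] mem=[0,0,7,0]
After op 13 (push 15): stack=[15] mem=[0,0,7,0]
After op 14 (STO M1): stack=[empty] mem=[0,15,7,0]
After op 15 (push 13): stack=[13] mem=[0,15,7,0]
After op 16 (RCL M2): stack=[13,7] mem=[0,15,7,0]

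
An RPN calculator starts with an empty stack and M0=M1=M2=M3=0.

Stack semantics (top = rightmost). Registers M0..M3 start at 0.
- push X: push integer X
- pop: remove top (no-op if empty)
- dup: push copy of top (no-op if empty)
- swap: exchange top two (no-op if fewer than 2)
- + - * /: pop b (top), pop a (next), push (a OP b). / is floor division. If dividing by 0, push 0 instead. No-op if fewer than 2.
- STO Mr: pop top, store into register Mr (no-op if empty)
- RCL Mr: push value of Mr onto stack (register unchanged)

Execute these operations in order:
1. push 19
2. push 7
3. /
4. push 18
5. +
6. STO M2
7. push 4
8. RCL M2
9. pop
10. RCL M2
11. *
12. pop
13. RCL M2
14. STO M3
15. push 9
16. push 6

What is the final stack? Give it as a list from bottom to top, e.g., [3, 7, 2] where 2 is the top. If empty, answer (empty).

After op 1 (push 19): stack=[19] mem=[0,0,0,0]
After op 2 (push 7): stack=[19,7] mem=[0,0,0,0]
After op 3 (/): stack=[2] mem=[0,0,0,0]
After op 4 (push 18): stack=[2,18] mem=[0,0,0,0]
After op 5 (+): stack=[20] mem=[0,0,0,0]
After op 6 (STO M2): stack=[empty] mem=[0,0,20,0]
After op 7 (push 4): stack=[4] mem=[0,0,20,0]
After op 8 (RCL M2): stack=[4,20] mem=[0,0,20,0]
After op 9 (pop): stack=[4] mem=[0,0,20,0]
After op 10 (RCL M2): stack=[4,20] mem=[0,0,20,0]
After op 11 (*): stack=[80] mem=[0,0,20,0]
After op 12 (pop): stack=[empty] mem=[0,0,20,0]
After op 13 (RCL M2): stack=[20] mem=[0,0,20,0]
After op 14 (STO M3): stack=[empty] mem=[0,0,20,20]
After op 15 (push 9): stack=[9] mem=[0,0,20,20]
After op 16 (push 6): stack=[9,6] mem=[0,0,20,20]

Answer: [9, 6]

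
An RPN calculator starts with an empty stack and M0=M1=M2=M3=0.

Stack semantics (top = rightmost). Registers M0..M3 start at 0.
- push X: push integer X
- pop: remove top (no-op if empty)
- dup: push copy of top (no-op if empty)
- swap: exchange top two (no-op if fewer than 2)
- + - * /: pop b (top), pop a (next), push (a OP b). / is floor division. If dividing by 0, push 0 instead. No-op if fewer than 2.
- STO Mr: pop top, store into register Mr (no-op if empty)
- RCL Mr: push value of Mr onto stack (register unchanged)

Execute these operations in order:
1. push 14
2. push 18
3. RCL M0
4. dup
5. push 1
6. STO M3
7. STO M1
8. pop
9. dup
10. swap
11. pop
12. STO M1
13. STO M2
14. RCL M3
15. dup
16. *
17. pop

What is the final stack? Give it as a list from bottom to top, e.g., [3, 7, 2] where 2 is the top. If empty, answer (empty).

Answer: (empty)

Derivation:
After op 1 (push 14): stack=[14] mem=[0,0,0,0]
After op 2 (push 18): stack=[14,18] mem=[0,0,0,0]
After op 3 (RCL M0): stack=[14,18,0] mem=[0,0,0,0]
After op 4 (dup): stack=[14,18,0,0] mem=[0,0,0,0]
After op 5 (push 1): stack=[14,18,0,0,1] mem=[0,0,0,0]
After op 6 (STO M3): stack=[14,18,0,0] mem=[0,0,0,1]
After op 7 (STO M1): stack=[14,18,0] mem=[0,0,0,1]
After op 8 (pop): stack=[14,18] mem=[0,0,0,1]
After op 9 (dup): stack=[14,18,18] mem=[0,0,0,1]
After op 10 (swap): stack=[14,18,18] mem=[0,0,0,1]
After op 11 (pop): stack=[14,18] mem=[0,0,0,1]
After op 12 (STO M1): stack=[14] mem=[0,18,0,1]
After op 13 (STO M2): stack=[empty] mem=[0,18,14,1]
After op 14 (RCL M3): stack=[1] mem=[0,18,14,1]
After op 15 (dup): stack=[1,1] mem=[0,18,14,1]
After op 16 (*): stack=[1] mem=[0,18,14,1]
After op 17 (pop): stack=[empty] mem=[0,18,14,1]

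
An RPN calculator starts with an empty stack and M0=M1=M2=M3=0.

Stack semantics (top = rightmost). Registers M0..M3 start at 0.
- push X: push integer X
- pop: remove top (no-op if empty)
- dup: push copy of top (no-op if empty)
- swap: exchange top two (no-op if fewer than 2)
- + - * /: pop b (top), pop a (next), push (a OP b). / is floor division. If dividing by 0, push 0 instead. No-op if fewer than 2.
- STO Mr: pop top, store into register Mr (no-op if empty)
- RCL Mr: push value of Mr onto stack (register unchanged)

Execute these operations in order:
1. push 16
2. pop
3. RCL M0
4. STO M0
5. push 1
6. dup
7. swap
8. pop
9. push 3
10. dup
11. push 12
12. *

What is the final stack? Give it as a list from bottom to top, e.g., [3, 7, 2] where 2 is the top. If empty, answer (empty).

After op 1 (push 16): stack=[16] mem=[0,0,0,0]
After op 2 (pop): stack=[empty] mem=[0,0,0,0]
After op 3 (RCL M0): stack=[0] mem=[0,0,0,0]
After op 4 (STO M0): stack=[empty] mem=[0,0,0,0]
After op 5 (push 1): stack=[1] mem=[0,0,0,0]
After op 6 (dup): stack=[1,1] mem=[0,0,0,0]
After op 7 (swap): stack=[1,1] mem=[0,0,0,0]
After op 8 (pop): stack=[1] mem=[0,0,0,0]
After op 9 (push 3): stack=[1,3] mem=[0,0,0,0]
After op 10 (dup): stack=[1,3,3] mem=[0,0,0,0]
After op 11 (push 12): stack=[1,3,3,12] mem=[0,0,0,0]
After op 12 (*): stack=[1,3,36] mem=[0,0,0,0]

Answer: [1, 3, 36]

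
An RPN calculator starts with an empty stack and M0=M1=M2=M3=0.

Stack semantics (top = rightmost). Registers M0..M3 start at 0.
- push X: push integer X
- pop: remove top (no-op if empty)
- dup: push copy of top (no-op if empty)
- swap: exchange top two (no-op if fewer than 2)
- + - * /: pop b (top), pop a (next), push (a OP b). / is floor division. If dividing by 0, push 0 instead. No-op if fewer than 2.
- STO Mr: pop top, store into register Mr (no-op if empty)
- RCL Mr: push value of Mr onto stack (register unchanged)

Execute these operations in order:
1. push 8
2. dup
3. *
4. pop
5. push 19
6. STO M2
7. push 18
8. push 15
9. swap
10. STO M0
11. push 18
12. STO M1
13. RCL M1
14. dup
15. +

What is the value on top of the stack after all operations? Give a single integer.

After op 1 (push 8): stack=[8] mem=[0,0,0,0]
After op 2 (dup): stack=[8,8] mem=[0,0,0,0]
After op 3 (*): stack=[64] mem=[0,0,0,0]
After op 4 (pop): stack=[empty] mem=[0,0,0,0]
After op 5 (push 19): stack=[19] mem=[0,0,0,0]
After op 6 (STO M2): stack=[empty] mem=[0,0,19,0]
After op 7 (push 18): stack=[18] mem=[0,0,19,0]
After op 8 (push 15): stack=[18,15] mem=[0,0,19,0]
After op 9 (swap): stack=[15,18] mem=[0,0,19,0]
After op 10 (STO M0): stack=[15] mem=[18,0,19,0]
After op 11 (push 18): stack=[15,18] mem=[18,0,19,0]
After op 12 (STO M1): stack=[15] mem=[18,18,19,0]
After op 13 (RCL M1): stack=[15,18] mem=[18,18,19,0]
After op 14 (dup): stack=[15,18,18] mem=[18,18,19,0]
After op 15 (+): stack=[15,36] mem=[18,18,19,0]

Answer: 36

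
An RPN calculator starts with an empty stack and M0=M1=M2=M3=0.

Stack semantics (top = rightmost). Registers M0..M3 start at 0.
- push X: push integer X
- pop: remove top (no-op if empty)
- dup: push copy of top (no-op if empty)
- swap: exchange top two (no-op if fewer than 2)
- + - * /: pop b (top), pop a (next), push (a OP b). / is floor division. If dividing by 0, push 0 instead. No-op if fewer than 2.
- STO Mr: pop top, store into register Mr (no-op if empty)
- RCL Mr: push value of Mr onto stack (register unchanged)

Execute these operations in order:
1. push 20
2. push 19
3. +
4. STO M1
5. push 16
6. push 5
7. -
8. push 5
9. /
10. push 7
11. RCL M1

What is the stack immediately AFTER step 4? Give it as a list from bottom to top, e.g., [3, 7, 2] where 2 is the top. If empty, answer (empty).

After op 1 (push 20): stack=[20] mem=[0,0,0,0]
After op 2 (push 19): stack=[20,19] mem=[0,0,0,0]
After op 3 (+): stack=[39] mem=[0,0,0,0]
After op 4 (STO M1): stack=[empty] mem=[0,39,0,0]

(empty)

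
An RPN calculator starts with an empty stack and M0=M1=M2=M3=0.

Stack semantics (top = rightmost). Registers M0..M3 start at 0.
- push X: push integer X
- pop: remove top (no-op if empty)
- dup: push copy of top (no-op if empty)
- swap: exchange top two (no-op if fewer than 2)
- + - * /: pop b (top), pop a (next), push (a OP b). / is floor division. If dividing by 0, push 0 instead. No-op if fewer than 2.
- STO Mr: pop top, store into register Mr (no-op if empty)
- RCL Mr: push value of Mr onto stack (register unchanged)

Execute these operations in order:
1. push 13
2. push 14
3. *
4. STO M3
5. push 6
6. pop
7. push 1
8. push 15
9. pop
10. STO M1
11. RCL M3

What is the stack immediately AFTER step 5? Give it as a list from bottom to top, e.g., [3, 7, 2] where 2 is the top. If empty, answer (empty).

After op 1 (push 13): stack=[13] mem=[0,0,0,0]
After op 2 (push 14): stack=[13,14] mem=[0,0,0,0]
After op 3 (*): stack=[182] mem=[0,0,0,0]
After op 4 (STO M3): stack=[empty] mem=[0,0,0,182]
After op 5 (push 6): stack=[6] mem=[0,0,0,182]

[6]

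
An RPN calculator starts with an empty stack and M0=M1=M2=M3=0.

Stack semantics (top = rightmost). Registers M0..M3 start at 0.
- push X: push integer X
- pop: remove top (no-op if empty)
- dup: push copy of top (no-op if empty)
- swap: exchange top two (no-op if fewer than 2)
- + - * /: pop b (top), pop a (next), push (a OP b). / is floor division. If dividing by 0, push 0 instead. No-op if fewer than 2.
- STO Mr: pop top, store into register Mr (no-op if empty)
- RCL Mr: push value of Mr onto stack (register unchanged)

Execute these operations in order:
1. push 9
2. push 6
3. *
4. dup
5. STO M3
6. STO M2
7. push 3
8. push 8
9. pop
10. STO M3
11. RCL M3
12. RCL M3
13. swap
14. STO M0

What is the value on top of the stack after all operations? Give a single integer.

Answer: 3

Derivation:
After op 1 (push 9): stack=[9] mem=[0,0,0,0]
After op 2 (push 6): stack=[9,6] mem=[0,0,0,0]
After op 3 (*): stack=[54] mem=[0,0,0,0]
After op 4 (dup): stack=[54,54] mem=[0,0,0,0]
After op 5 (STO M3): stack=[54] mem=[0,0,0,54]
After op 6 (STO M2): stack=[empty] mem=[0,0,54,54]
After op 7 (push 3): stack=[3] mem=[0,0,54,54]
After op 8 (push 8): stack=[3,8] mem=[0,0,54,54]
After op 9 (pop): stack=[3] mem=[0,0,54,54]
After op 10 (STO M3): stack=[empty] mem=[0,0,54,3]
After op 11 (RCL M3): stack=[3] mem=[0,0,54,3]
After op 12 (RCL M3): stack=[3,3] mem=[0,0,54,3]
After op 13 (swap): stack=[3,3] mem=[0,0,54,3]
After op 14 (STO M0): stack=[3] mem=[3,0,54,3]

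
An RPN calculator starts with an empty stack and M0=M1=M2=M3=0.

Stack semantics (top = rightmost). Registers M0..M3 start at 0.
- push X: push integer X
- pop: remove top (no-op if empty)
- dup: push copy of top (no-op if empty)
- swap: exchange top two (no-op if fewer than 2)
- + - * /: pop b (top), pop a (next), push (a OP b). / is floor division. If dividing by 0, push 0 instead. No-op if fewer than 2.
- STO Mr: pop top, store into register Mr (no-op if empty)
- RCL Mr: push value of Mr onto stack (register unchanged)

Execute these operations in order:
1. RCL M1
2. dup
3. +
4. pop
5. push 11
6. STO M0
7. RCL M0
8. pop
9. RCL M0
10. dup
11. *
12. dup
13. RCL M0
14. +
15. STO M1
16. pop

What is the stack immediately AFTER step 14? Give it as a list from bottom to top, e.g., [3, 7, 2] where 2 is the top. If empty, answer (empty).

After op 1 (RCL M1): stack=[0] mem=[0,0,0,0]
After op 2 (dup): stack=[0,0] mem=[0,0,0,0]
After op 3 (+): stack=[0] mem=[0,0,0,0]
After op 4 (pop): stack=[empty] mem=[0,0,0,0]
After op 5 (push 11): stack=[11] mem=[0,0,0,0]
After op 6 (STO M0): stack=[empty] mem=[11,0,0,0]
After op 7 (RCL M0): stack=[11] mem=[11,0,0,0]
After op 8 (pop): stack=[empty] mem=[11,0,0,0]
After op 9 (RCL M0): stack=[11] mem=[11,0,0,0]
After op 10 (dup): stack=[11,11] mem=[11,0,0,0]
After op 11 (*): stack=[121] mem=[11,0,0,0]
After op 12 (dup): stack=[121,121] mem=[11,0,0,0]
After op 13 (RCL M0): stack=[121,121,11] mem=[11,0,0,0]
After op 14 (+): stack=[121,132] mem=[11,0,0,0]

[121, 132]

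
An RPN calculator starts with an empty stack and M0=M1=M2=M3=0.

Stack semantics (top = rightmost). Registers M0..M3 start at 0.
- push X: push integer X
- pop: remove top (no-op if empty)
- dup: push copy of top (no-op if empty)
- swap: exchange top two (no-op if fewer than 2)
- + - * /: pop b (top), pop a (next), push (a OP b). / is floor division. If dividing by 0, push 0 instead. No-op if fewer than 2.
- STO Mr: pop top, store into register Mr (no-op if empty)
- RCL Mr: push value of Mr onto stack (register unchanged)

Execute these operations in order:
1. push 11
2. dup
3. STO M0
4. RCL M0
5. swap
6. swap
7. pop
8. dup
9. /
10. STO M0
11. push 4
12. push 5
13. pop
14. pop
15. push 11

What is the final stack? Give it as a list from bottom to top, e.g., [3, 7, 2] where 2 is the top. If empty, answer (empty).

After op 1 (push 11): stack=[11] mem=[0,0,0,0]
After op 2 (dup): stack=[11,11] mem=[0,0,0,0]
After op 3 (STO M0): stack=[11] mem=[11,0,0,0]
After op 4 (RCL M0): stack=[11,11] mem=[11,0,0,0]
After op 5 (swap): stack=[11,11] mem=[11,0,0,0]
After op 6 (swap): stack=[11,11] mem=[11,0,0,0]
After op 7 (pop): stack=[11] mem=[11,0,0,0]
After op 8 (dup): stack=[11,11] mem=[11,0,0,0]
After op 9 (/): stack=[1] mem=[11,0,0,0]
After op 10 (STO M0): stack=[empty] mem=[1,0,0,0]
After op 11 (push 4): stack=[4] mem=[1,0,0,0]
After op 12 (push 5): stack=[4,5] mem=[1,0,0,0]
After op 13 (pop): stack=[4] mem=[1,0,0,0]
After op 14 (pop): stack=[empty] mem=[1,0,0,0]
After op 15 (push 11): stack=[11] mem=[1,0,0,0]

Answer: [11]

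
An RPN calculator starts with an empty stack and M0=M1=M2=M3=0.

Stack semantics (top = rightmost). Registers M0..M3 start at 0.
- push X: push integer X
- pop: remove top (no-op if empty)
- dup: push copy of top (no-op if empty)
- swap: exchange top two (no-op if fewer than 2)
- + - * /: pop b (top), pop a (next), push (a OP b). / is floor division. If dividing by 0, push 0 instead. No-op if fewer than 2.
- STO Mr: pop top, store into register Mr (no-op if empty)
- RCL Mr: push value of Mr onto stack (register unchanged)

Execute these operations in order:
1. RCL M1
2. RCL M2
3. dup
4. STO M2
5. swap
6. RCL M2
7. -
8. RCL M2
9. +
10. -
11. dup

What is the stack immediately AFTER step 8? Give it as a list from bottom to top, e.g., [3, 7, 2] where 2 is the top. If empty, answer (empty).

After op 1 (RCL M1): stack=[0] mem=[0,0,0,0]
After op 2 (RCL M2): stack=[0,0] mem=[0,0,0,0]
After op 3 (dup): stack=[0,0,0] mem=[0,0,0,0]
After op 4 (STO M2): stack=[0,0] mem=[0,0,0,0]
After op 5 (swap): stack=[0,0] mem=[0,0,0,0]
After op 6 (RCL M2): stack=[0,0,0] mem=[0,0,0,0]
After op 7 (-): stack=[0,0] mem=[0,0,0,0]
After op 8 (RCL M2): stack=[0,0,0] mem=[0,0,0,0]

[0, 0, 0]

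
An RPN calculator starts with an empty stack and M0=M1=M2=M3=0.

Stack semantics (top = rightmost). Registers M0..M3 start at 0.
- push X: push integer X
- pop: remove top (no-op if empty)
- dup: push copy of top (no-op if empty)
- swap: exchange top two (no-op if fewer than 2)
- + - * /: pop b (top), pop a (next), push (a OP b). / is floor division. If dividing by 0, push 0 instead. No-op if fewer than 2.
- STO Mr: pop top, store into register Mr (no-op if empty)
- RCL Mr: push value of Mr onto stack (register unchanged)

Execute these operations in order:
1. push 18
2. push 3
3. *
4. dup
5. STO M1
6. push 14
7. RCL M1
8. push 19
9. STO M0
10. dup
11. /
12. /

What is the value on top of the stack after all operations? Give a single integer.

After op 1 (push 18): stack=[18] mem=[0,0,0,0]
After op 2 (push 3): stack=[18,3] mem=[0,0,0,0]
After op 3 (*): stack=[54] mem=[0,0,0,0]
After op 4 (dup): stack=[54,54] mem=[0,0,0,0]
After op 5 (STO M1): stack=[54] mem=[0,54,0,0]
After op 6 (push 14): stack=[54,14] mem=[0,54,0,0]
After op 7 (RCL M1): stack=[54,14,54] mem=[0,54,0,0]
After op 8 (push 19): stack=[54,14,54,19] mem=[0,54,0,0]
After op 9 (STO M0): stack=[54,14,54] mem=[19,54,0,0]
After op 10 (dup): stack=[54,14,54,54] mem=[19,54,0,0]
After op 11 (/): stack=[54,14,1] mem=[19,54,0,0]
After op 12 (/): stack=[54,14] mem=[19,54,0,0]

Answer: 14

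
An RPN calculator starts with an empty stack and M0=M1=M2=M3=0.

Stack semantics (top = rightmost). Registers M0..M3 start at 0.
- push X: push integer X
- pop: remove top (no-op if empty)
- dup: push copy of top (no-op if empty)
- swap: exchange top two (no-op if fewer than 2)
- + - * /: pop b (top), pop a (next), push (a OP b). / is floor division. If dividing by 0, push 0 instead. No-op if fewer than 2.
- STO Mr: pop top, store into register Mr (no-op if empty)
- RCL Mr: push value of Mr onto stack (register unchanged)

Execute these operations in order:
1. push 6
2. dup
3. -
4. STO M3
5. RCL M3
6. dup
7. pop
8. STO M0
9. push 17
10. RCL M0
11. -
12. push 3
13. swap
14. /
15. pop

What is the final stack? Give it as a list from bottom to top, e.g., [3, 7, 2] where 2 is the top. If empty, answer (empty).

After op 1 (push 6): stack=[6] mem=[0,0,0,0]
After op 2 (dup): stack=[6,6] mem=[0,0,0,0]
After op 3 (-): stack=[0] mem=[0,0,0,0]
After op 4 (STO M3): stack=[empty] mem=[0,0,0,0]
After op 5 (RCL M3): stack=[0] mem=[0,0,0,0]
After op 6 (dup): stack=[0,0] mem=[0,0,0,0]
After op 7 (pop): stack=[0] mem=[0,0,0,0]
After op 8 (STO M0): stack=[empty] mem=[0,0,0,0]
After op 9 (push 17): stack=[17] mem=[0,0,0,0]
After op 10 (RCL M0): stack=[17,0] mem=[0,0,0,0]
After op 11 (-): stack=[17] mem=[0,0,0,0]
After op 12 (push 3): stack=[17,3] mem=[0,0,0,0]
After op 13 (swap): stack=[3,17] mem=[0,0,0,0]
After op 14 (/): stack=[0] mem=[0,0,0,0]
After op 15 (pop): stack=[empty] mem=[0,0,0,0]

Answer: (empty)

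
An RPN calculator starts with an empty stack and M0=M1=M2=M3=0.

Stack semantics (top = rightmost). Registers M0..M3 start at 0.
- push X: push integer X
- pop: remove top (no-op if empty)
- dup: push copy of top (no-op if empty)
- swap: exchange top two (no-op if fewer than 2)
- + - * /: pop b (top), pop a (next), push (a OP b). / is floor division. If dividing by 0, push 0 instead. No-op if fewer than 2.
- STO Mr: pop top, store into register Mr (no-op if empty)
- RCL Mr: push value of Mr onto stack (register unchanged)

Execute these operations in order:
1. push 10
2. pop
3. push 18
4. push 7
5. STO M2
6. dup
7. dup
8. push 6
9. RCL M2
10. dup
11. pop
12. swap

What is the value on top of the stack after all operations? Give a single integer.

After op 1 (push 10): stack=[10] mem=[0,0,0,0]
After op 2 (pop): stack=[empty] mem=[0,0,0,0]
After op 3 (push 18): stack=[18] mem=[0,0,0,0]
After op 4 (push 7): stack=[18,7] mem=[0,0,0,0]
After op 5 (STO M2): stack=[18] mem=[0,0,7,0]
After op 6 (dup): stack=[18,18] mem=[0,0,7,0]
After op 7 (dup): stack=[18,18,18] mem=[0,0,7,0]
After op 8 (push 6): stack=[18,18,18,6] mem=[0,0,7,0]
After op 9 (RCL M2): stack=[18,18,18,6,7] mem=[0,0,7,0]
After op 10 (dup): stack=[18,18,18,6,7,7] mem=[0,0,7,0]
After op 11 (pop): stack=[18,18,18,6,7] mem=[0,0,7,0]
After op 12 (swap): stack=[18,18,18,7,6] mem=[0,0,7,0]

Answer: 6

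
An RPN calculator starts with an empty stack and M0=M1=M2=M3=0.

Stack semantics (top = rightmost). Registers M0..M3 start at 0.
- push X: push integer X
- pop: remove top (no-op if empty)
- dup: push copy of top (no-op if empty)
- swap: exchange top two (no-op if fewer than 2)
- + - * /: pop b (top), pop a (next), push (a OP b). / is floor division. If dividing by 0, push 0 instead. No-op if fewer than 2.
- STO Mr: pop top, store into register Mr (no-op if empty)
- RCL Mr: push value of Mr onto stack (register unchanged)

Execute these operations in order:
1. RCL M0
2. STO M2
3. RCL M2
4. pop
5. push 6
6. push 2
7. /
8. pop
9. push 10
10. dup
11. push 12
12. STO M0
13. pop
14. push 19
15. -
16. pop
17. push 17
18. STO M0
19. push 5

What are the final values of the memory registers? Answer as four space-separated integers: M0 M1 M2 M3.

Answer: 17 0 0 0

Derivation:
After op 1 (RCL M0): stack=[0] mem=[0,0,0,0]
After op 2 (STO M2): stack=[empty] mem=[0,0,0,0]
After op 3 (RCL M2): stack=[0] mem=[0,0,0,0]
After op 4 (pop): stack=[empty] mem=[0,0,0,0]
After op 5 (push 6): stack=[6] mem=[0,0,0,0]
After op 6 (push 2): stack=[6,2] mem=[0,0,0,0]
After op 7 (/): stack=[3] mem=[0,0,0,0]
After op 8 (pop): stack=[empty] mem=[0,0,0,0]
After op 9 (push 10): stack=[10] mem=[0,0,0,0]
After op 10 (dup): stack=[10,10] mem=[0,0,0,0]
After op 11 (push 12): stack=[10,10,12] mem=[0,0,0,0]
After op 12 (STO M0): stack=[10,10] mem=[12,0,0,0]
After op 13 (pop): stack=[10] mem=[12,0,0,0]
After op 14 (push 19): stack=[10,19] mem=[12,0,0,0]
After op 15 (-): stack=[-9] mem=[12,0,0,0]
After op 16 (pop): stack=[empty] mem=[12,0,0,0]
After op 17 (push 17): stack=[17] mem=[12,0,0,0]
After op 18 (STO M0): stack=[empty] mem=[17,0,0,0]
After op 19 (push 5): stack=[5] mem=[17,0,0,0]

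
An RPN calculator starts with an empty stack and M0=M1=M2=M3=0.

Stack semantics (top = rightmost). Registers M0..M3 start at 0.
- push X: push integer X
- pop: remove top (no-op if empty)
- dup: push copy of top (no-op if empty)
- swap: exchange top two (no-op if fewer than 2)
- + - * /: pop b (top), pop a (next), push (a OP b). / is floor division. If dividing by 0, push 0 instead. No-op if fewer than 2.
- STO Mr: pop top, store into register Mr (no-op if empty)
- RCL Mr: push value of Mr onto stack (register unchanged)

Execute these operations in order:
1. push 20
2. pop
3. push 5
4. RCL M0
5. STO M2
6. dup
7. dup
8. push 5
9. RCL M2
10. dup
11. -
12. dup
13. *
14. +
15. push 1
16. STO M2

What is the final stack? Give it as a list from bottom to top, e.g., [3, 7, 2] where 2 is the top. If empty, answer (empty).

After op 1 (push 20): stack=[20] mem=[0,0,0,0]
After op 2 (pop): stack=[empty] mem=[0,0,0,0]
After op 3 (push 5): stack=[5] mem=[0,0,0,0]
After op 4 (RCL M0): stack=[5,0] mem=[0,0,0,0]
After op 5 (STO M2): stack=[5] mem=[0,0,0,0]
After op 6 (dup): stack=[5,5] mem=[0,0,0,0]
After op 7 (dup): stack=[5,5,5] mem=[0,0,0,0]
After op 8 (push 5): stack=[5,5,5,5] mem=[0,0,0,0]
After op 9 (RCL M2): stack=[5,5,5,5,0] mem=[0,0,0,0]
After op 10 (dup): stack=[5,5,5,5,0,0] mem=[0,0,0,0]
After op 11 (-): stack=[5,5,5,5,0] mem=[0,0,0,0]
After op 12 (dup): stack=[5,5,5,5,0,0] mem=[0,0,0,0]
After op 13 (*): stack=[5,5,5,5,0] mem=[0,0,0,0]
After op 14 (+): stack=[5,5,5,5] mem=[0,0,0,0]
After op 15 (push 1): stack=[5,5,5,5,1] mem=[0,0,0,0]
After op 16 (STO M2): stack=[5,5,5,5] mem=[0,0,1,0]

Answer: [5, 5, 5, 5]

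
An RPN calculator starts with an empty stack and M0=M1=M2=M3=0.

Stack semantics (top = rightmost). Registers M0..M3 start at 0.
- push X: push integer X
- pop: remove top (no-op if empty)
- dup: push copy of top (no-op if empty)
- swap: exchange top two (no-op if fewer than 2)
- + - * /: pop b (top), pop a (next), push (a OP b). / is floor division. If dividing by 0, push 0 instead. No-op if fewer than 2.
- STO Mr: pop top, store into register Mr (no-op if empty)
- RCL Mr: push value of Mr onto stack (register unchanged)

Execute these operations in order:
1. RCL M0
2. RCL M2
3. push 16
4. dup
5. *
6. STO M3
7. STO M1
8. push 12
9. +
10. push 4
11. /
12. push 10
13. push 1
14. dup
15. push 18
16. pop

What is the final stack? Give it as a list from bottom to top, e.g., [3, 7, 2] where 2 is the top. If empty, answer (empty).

Answer: [3, 10, 1, 1]

Derivation:
After op 1 (RCL M0): stack=[0] mem=[0,0,0,0]
After op 2 (RCL M2): stack=[0,0] mem=[0,0,0,0]
After op 3 (push 16): stack=[0,0,16] mem=[0,0,0,0]
After op 4 (dup): stack=[0,0,16,16] mem=[0,0,0,0]
After op 5 (*): stack=[0,0,256] mem=[0,0,0,0]
After op 6 (STO M3): stack=[0,0] mem=[0,0,0,256]
After op 7 (STO M1): stack=[0] mem=[0,0,0,256]
After op 8 (push 12): stack=[0,12] mem=[0,0,0,256]
After op 9 (+): stack=[12] mem=[0,0,0,256]
After op 10 (push 4): stack=[12,4] mem=[0,0,0,256]
After op 11 (/): stack=[3] mem=[0,0,0,256]
After op 12 (push 10): stack=[3,10] mem=[0,0,0,256]
After op 13 (push 1): stack=[3,10,1] mem=[0,0,0,256]
After op 14 (dup): stack=[3,10,1,1] mem=[0,0,0,256]
After op 15 (push 18): stack=[3,10,1,1,18] mem=[0,0,0,256]
After op 16 (pop): stack=[3,10,1,1] mem=[0,0,0,256]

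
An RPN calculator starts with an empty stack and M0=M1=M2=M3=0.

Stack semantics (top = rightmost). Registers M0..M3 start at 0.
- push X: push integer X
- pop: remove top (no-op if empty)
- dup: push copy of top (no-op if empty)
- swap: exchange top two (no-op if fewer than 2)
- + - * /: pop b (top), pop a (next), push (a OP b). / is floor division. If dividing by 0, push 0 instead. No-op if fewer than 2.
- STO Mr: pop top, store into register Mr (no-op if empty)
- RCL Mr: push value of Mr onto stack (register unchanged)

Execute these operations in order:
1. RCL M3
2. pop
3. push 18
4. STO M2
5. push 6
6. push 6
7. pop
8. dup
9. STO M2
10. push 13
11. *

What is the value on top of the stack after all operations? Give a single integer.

Answer: 78

Derivation:
After op 1 (RCL M3): stack=[0] mem=[0,0,0,0]
After op 2 (pop): stack=[empty] mem=[0,0,0,0]
After op 3 (push 18): stack=[18] mem=[0,0,0,0]
After op 4 (STO M2): stack=[empty] mem=[0,0,18,0]
After op 5 (push 6): stack=[6] mem=[0,0,18,0]
After op 6 (push 6): stack=[6,6] mem=[0,0,18,0]
After op 7 (pop): stack=[6] mem=[0,0,18,0]
After op 8 (dup): stack=[6,6] mem=[0,0,18,0]
After op 9 (STO M2): stack=[6] mem=[0,0,6,0]
After op 10 (push 13): stack=[6,13] mem=[0,0,6,0]
After op 11 (*): stack=[78] mem=[0,0,6,0]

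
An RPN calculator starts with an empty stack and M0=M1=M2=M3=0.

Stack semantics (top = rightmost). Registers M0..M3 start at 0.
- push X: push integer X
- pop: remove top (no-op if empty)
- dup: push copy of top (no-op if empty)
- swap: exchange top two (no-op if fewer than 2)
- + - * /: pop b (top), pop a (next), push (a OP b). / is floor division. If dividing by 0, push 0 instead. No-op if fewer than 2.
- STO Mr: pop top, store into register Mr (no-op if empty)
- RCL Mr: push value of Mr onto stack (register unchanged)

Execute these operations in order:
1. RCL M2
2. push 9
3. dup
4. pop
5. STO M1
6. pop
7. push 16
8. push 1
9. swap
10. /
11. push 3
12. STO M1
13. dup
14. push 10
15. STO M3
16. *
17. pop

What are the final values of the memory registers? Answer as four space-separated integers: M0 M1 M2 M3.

Answer: 0 3 0 10

Derivation:
After op 1 (RCL M2): stack=[0] mem=[0,0,0,0]
After op 2 (push 9): stack=[0,9] mem=[0,0,0,0]
After op 3 (dup): stack=[0,9,9] mem=[0,0,0,0]
After op 4 (pop): stack=[0,9] mem=[0,0,0,0]
After op 5 (STO M1): stack=[0] mem=[0,9,0,0]
After op 6 (pop): stack=[empty] mem=[0,9,0,0]
After op 7 (push 16): stack=[16] mem=[0,9,0,0]
After op 8 (push 1): stack=[16,1] mem=[0,9,0,0]
After op 9 (swap): stack=[1,16] mem=[0,9,0,0]
After op 10 (/): stack=[0] mem=[0,9,0,0]
After op 11 (push 3): stack=[0,3] mem=[0,9,0,0]
After op 12 (STO M1): stack=[0] mem=[0,3,0,0]
After op 13 (dup): stack=[0,0] mem=[0,3,0,0]
After op 14 (push 10): stack=[0,0,10] mem=[0,3,0,0]
After op 15 (STO M3): stack=[0,0] mem=[0,3,0,10]
After op 16 (*): stack=[0] mem=[0,3,0,10]
After op 17 (pop): stack=[empty] mem=[0,3,0,10]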